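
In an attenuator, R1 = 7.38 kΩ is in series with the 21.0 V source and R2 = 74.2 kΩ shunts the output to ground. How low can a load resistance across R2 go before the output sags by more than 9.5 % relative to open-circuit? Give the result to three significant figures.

Output resistance R_th = R1‖R2 = (7.38 × 74.2)/81.58 = 6.712 kΩ.
The fractional drop is R_th/(R_th + R_L); requiring this ≤ 0.0950 gives R_L ≥ R_th(1/0.0950 − 1) = 6.712 × 9.526 = 63.9 kΩ.

R_L(min) ≈ 63.9 kΩ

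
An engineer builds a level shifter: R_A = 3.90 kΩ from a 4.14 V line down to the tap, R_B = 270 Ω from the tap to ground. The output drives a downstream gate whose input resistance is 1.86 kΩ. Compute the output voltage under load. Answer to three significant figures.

The load sits in parallel with R_B: R_B‖R_L = (270 × 1860) / (270 + 1860) = 235.8 Ω.
V_out = 4.14 × 235.8 / (3900 + 235.8) = 4.14 × 235.8/4136 = 0.236 V.
(Unloaded it would have been 0.268 V.)

V_out ≈ 0.236 V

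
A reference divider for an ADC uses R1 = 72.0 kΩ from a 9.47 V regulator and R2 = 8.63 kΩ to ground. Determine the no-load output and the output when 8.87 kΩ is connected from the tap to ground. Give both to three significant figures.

Unloaded: 1.01 V; loaded: 0.542 V

Open-circuit: V = 9.47 × 8.63/(72.0 + 8.63) = 1.01 V.
With the load, R2 becomes R2‖R_L = 4.374 kΩ, so V = 9.47 × 4.374/76.37 = 0.542 V.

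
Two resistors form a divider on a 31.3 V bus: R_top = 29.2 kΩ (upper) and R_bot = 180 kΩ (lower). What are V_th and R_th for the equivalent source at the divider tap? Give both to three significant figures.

V_th = 26.9 V, R_th = 25.1 kΩ

V_th is the open-circuit tap voltage: 31.3 × 180/(29.2 + 180) = 26.9 V.
With the supply zeroed, R_top and R_bot appear in parallel from the tap: R_th = R_top‖R_bot = (29.2 × 180)/209.2 = 25.1 kΩ.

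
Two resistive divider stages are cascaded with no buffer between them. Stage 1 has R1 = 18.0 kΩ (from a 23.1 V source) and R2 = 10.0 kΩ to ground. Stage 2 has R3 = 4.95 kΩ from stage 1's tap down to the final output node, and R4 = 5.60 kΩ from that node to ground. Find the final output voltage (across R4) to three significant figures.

Stage 2 presents R3+R4 = 10.55 kΩ as a load on stage 1's tap.
Stage 1's lower leg becomes R2‖(R3+R4) = 5.134 kΩ, so V_mid = 23.1 × 5.134/23.13 = 5.126 V.
Stage 2 is itself unloaded: V_out = V_mid × R4/(R3+R4) = 5.126 × 5.60/10.55 = 2.72 V.

V_out ≈ 2.72 V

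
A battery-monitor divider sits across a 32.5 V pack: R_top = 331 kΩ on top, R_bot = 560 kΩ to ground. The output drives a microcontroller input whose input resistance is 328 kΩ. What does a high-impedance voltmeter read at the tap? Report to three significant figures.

V_out ≈ 12.5 V

The load sits in parallel with R_bot: R_bot‖R_L = (560 × 328) / (560 + 328) = 206.8 kΩ.
V_out = 32.5 × 206.8 / (331 + 206.8) = 32.5 × 206.8/537.8 = 12.5 V.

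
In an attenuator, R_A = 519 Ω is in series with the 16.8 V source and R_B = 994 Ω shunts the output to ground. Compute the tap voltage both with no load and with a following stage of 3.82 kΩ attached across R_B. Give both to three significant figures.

Open-circuit: V = 16.8 × 994/(519 + 994) = 11.0 V.
With the load, R_B becomes R_B‖R_L = 788.8 Ω, so V = 16.8 × 788.8/1308 = 10.1 V.

Unloaded: 11.0 V; loaded: 10.1 V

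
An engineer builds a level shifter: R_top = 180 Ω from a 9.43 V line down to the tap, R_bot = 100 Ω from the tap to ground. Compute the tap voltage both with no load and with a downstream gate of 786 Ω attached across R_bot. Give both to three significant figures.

Open-circuit: V = 9.43 × 100/(180 + 100) = 3.37 V.
With the load, R_bot becomes R_bot‖R_L = 88.71 Ω, so V = 9.43 × 88.71/268.7 = 3.11 V.

Unloaded: 3.37 V; loaded: 3.11 V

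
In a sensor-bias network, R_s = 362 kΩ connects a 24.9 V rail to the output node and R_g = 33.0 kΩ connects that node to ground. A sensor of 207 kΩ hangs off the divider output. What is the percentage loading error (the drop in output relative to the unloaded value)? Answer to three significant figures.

12.7 %

The divider's output (Thévenin) resistance is R_s‖R_g = 30.24 kΩ.
Fractional drop under load = R_th/(R_th + R_L) = 30.24 / (30.24 + 207) = 0.1275.
So the output falls by 12.7 %.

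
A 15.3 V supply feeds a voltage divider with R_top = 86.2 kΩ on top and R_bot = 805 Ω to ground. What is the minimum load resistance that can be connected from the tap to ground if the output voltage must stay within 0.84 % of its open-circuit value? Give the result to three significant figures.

Output resistance R_th = R_top‖R_bot = (86200 × 805)/87000 = 797.6 Ω.
The fractional drop is R_th/(R_th + R_L); requiring this ≤ 0.00840 gives R_L ≥ R_th(1/0.00840 − 1) = 797.6 × 118.0 = 94.1 kΩ.

R_L(min) ≈ 94.1 kΩ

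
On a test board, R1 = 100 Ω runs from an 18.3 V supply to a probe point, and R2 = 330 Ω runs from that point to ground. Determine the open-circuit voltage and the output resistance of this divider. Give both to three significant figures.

V_th is the open-circuit tap voltage: 18.3 × 330/(100 + 330) = 14.0 V.
With the supply zeroed, R1 and R2 appear in parallel from the tap: R_th = R1‖R2 = (100 × 330)/430.0 = 76.7 Ω.

V_th = 14.0 V, R_th = 76.7 Ω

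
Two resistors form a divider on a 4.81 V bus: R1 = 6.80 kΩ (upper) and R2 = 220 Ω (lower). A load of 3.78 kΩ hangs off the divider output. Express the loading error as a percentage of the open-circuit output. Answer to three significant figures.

The divider's output (Thévenin) resistance is R1‖R2 = 213.1 Ω.
Fractional drop under load = R_th/(R_th + R_L) = 213.1 / (213.1 + 3780) = 0.05337.
So the output falls by 5.34 %.

5.34 %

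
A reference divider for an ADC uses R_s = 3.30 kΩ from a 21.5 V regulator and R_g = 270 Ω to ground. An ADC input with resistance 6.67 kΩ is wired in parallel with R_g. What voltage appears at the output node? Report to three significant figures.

The load sits in parallel with R_g: R_g‖R_L = (270 × 6670) / (270 + 6670) = 259.5 Ω.
V_out = 21.5 × 259.5 / (3300 + 259.5) = 21.5 × 259.5/3559 = 1.57 V.
(Unloaded it would have been 1.63 V.)

V_out ≈ 1.57 V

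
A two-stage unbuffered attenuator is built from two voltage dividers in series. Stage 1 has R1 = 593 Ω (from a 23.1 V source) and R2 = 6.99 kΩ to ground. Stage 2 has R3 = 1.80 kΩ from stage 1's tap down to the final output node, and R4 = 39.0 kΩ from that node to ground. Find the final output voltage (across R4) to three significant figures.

V_out ≈ 20.1 V

Stage 2 presents R3+R4 = 40800 Ω as a load on stage 1's tap.
Stage 1's lower leg becomes R2‖(R3+R4) = 5968 Ω, so V_mid = 23.1 × 5968/6561 = 21.01 V.
Stage 2 is itself unloaded: V_out = V_mid × R4/(R3+R4) = 21.01 × 39000/40800 = 20.1 V.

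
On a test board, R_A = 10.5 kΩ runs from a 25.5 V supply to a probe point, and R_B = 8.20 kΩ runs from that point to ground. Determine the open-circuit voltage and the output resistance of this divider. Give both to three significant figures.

V_th = 11.2 V, R_th = 4.60 kΩ

V_th is the open-circuit tap voltage: 25.5 × 8.20/(10.5 + 8.20) = 11.2 V.
With the supply zeroed, R_A and R_B appear in parallel from the tap: R_th = R_A‖R_B = (10.5 × 8.20)/18.70 = 4.60 kΩ.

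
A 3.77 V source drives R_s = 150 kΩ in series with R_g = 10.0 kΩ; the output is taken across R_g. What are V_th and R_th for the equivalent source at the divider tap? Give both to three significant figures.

V_th = 0.236 V, R_th = 9.38 kΩ

V_th is the open-circuit tap voltage: 3.77 × 10.0/(150 + 10.0) = 0.236 V.
With the supply zeroed, R_s and R_g appear in parallel from the tap: R_th = R_s‖R_g = (150 × 10.0)/160.0 = 9.38 kΩ.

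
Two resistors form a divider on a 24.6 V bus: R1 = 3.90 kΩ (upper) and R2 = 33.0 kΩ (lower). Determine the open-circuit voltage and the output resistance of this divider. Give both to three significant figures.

V_th = 22.0 V, R_th = 3.49 kΩ

V_th is the open-circuit tap voltage: 24.6 × 33.0/(3.90 + 33.0) = 22.0 V.
With the supply zeroed, R1 and R2 appear in parallel from the tap: R_th = R1‖R2 = (3.90 × 33.0)/36.90 = 3.49 kΩ.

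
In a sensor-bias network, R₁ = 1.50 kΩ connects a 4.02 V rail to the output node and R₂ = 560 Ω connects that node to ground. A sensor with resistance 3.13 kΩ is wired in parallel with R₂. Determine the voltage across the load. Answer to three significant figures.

V_out ≈ 0.967 V

The load sits in parallel with R₂: R₂‖R_L = (560 × 3130) / (560 + 3130) = 475.0 Ω.
V_out = 4.02 × 475.0 / (1500 + 475.0) = 4.02 × 475.0/1975 = 0.967 V.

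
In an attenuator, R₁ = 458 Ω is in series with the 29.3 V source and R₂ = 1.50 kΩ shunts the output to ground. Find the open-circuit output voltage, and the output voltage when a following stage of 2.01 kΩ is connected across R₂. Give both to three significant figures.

Unloaded: 22.4 V; loaded: 19.1 V

Open-circuit: V = 29.3 × 1500/(458 + 1500) = 22.4 V.
With the load, R₂ becomes R₂‖R_L = 859.0 Ω, so V = 29.3 × 859.0/1317 = 19.1 V.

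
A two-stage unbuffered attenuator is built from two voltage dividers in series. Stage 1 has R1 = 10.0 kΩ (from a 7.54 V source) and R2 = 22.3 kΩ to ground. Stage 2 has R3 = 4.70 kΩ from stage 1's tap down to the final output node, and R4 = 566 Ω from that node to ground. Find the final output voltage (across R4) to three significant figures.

V_out ≈ 0.242 V

Stage 2 presents R3+R4 = 5266 Ω as a load on stage 1's tap.
Stage 1's lower leg becomes R2‖(R3+R4) = 4260 Ω, so V_mid = 7.54 × 4260/14260 = 2.252 V.
Stage 2 is itself unloaded: V_out = V_mid × R4/(R3+R4) = 2.252 × 566/5266 = 0.242 V.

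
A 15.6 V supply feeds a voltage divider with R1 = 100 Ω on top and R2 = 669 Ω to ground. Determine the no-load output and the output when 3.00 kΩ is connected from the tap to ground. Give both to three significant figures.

Open-circuit: V = 15.6 × 669/(100 + 669) = 13.6 V.
With the load, R2 becomes R2‖R_L = 547.0 Ω, so V = 15.6 × 547.0/647.0 = 13.2 V.

Unloaded: 13.6 V; loaded: 13.2 V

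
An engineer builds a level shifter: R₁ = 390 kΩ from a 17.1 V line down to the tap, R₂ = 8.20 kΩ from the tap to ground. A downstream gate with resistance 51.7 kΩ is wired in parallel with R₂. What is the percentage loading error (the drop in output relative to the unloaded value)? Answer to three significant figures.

The divider's output (Thévenin) resistance is R₁‖R₂ = 8.031 kΩ.
Fractional drop under load = R_th/(R_th + R_L) = 8.031 / (8.031 + 51.7) = 0.1345.
So the output falls by 13.4 %.

13.4 %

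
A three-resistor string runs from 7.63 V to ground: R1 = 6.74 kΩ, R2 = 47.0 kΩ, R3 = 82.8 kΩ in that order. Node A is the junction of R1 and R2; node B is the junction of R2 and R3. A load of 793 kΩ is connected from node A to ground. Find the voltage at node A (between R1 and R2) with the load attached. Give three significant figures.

Below node A the series string R2+R3 = 129.8 kΩ sits in parallel with the 793 kΩ load: 111.5 kΩ.
V_A = 7.63 × 111.5/(6.74 + 111.5) = 7.20 V.

V ≈ 7.20 V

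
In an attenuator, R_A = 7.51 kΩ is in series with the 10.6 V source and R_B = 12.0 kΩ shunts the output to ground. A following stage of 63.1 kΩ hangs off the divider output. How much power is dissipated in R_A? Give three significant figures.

P ≈ 2.73 mW

Total resistance from the source is R_A + (R_B‖R_L) = 17.59 kΩ, so I = 10.6/17.59 kΩ = 0.6025 mA.
P = I²·R_A = (0.6025 mA)² × 7.51 kΩ = 2.73 mW.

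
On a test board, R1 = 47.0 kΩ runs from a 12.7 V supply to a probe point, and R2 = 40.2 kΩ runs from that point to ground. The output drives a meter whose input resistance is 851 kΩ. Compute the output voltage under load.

The load sits in parallel with R2: R2‖R_L = (40.2 × 851) / (40.2 + 851) = 38.39 kΩ.
V_out = 12.7 × 38.39 / (47.0 + 38.39) = 12.7 × 38.39/85.39 = 5.71 V.

V_out ≈ 5.71 V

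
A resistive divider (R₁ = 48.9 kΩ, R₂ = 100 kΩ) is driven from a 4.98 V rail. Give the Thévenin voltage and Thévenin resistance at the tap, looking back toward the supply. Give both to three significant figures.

V_th is the open-circuit tap voltage: 4.98 × 100/(48.9 + 100) = 3.34 V.
With the supply zeroed, R₁ and R₂ appear in parallel from the tap: R_th = R₁‖R₂ = (48.9 × 100)/148.9 = 32.8 kΩ.

V_th = 3.34 V, R_th = 32.8 kΩ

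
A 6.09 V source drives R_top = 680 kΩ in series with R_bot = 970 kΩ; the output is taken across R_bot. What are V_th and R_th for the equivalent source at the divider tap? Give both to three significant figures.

V_th is the open-circuit tap voltage: 6.09 × 970/(680 + 970) = 3.58 V.
With the supply zeroed, R_top and R_bot appear in parallel from the tap: R_th = R_top‖R_bot = (680 × 970)/1650 = 400 kΩ.

V_th = 3.58 V, R_th = 400 kΩ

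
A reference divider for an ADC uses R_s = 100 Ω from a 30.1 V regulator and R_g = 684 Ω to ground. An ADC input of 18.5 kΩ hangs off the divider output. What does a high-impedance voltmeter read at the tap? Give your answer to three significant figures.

The load sits in parallel with R_g: R_g‖R_L = (684 × 18500) / (684 + 18500) = 659.6 Ω.
V_out = 30.1 × 659.6 / (100 + 659.6) = 30.1 × 659.6/759.6 = 26.1 V.
(Unloaded it would have been 26.3 V.)

V_out ≈ 26.1 V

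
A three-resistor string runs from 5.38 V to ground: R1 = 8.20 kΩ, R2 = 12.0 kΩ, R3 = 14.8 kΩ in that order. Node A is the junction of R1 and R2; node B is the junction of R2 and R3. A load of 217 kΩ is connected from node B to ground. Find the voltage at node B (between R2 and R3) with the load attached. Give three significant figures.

At node B, R3 is in parallel with the load: R3‖R_L = 13.86 kΩ.
Below node A the resistance is R2 + (R3‖R_L) = 25.86 kΩ, so V_A = 5.38 × 25.86/34.06 = 4.085 V.
Then V_B = V_A × (R3‖R_L)/(R2 + R3‖R_L) = 4.085 × 13.86/25.86 = 2.19 V.

V ≈ 2.19 V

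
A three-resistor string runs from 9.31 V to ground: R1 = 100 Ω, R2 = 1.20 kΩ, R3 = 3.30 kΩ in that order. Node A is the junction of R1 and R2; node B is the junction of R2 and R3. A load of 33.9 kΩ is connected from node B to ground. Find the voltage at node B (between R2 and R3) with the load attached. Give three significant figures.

V ≈ 6.50 V

At node B, R3 is in parallel with the load: R3‖R_L = 3007 Ω.
Below node A the resistance is R2 + (R3‖R_L) = 4207 Ω, so V_A = 9.31 × 4207/4307 = 9.094 V.
Then V_B = V_A × (R3‖R_L)/(R2 + R3‖R_L) = 9.094 × 3007/4207 = 6.50 V.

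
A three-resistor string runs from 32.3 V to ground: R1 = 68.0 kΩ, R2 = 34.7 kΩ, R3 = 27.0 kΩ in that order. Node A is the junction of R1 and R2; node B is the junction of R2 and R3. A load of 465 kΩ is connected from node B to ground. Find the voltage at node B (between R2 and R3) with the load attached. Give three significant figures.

V ≈ 6.43 V

At node B, R3 is in parallel with the load: R3‖R_L = 25.52 kΩ.
Below node A the resistance is R2 + (R3‖R_L) = 60.22 kΩ, so V_A = 32.3 × 60.22/128.2 = 15.17 V.
Then V_B = V_A × (R3‖R_L)/(R2 + R3‖R_L) = 15.17 × 25.52/60.22 = 6.43 V.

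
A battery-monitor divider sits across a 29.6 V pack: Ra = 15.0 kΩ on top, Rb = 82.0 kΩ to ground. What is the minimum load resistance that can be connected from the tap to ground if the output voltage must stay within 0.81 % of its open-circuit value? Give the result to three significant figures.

Output resistance R_th = Ra‖Rb = (15.0 × 82.0)/97.00 = 12.68 kΩ.
The fractional drop is R_th/(R_th + R_L); requiring this ≤ 0.00810 gives R_L ≥ R_th(1/0.00810 − 1) = 12.68 × 122.5 = 1.55 MΩ.

R_L(min) ≈ 1.55 MΩ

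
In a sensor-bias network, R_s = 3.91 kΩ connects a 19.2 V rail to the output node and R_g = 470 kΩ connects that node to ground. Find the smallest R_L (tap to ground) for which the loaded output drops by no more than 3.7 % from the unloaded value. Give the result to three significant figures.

R_L(min) ≈ 101 kΩ

Output resistance R_th = R_s‖R_g = (3.91 × 470)/473.9 = 3.878 kΩ.
The fractional drop is R_th/(R_th + R_L); requiring this ≤ 0.0370 gives R_L ≥ R_th(1/0.0370 − 1) = 3.878 × 26.03 = 101 kΩ.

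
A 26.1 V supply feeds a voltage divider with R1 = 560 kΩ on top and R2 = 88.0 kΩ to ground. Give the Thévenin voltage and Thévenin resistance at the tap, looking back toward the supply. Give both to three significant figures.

V_th is the open-circuit tap voltage: 26.1 × 88.0/(560 + 88.0) = 3.54 V.
With the supply zeroed, R1 and R2 appear in parallel from the tap: R_th = R1‖R2 = (560 × 88.0)/648.0 = 76.0 kΩ.

V_th = 3.54 V, R_th = 76.0 kΩ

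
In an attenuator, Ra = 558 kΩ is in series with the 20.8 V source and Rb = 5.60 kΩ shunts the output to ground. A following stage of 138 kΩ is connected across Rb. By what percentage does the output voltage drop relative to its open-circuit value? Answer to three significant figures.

3.86 %

The divider's output (Thévenin) resistance is Ra‖Rb = 5.544 kΩ.
Fractional drop under load = R_th/(R_th + R_L) = 5.544 / (5.544 + 138) = 0.03862.
So the output falls by 3.86 %.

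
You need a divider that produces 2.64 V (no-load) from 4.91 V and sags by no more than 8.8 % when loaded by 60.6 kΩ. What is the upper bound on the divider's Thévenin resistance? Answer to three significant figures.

Loading drop = R_th/(R_th + R_L) ≤ 0.0880, so R_th ≤ R_L · ε/(1−ε) = 60.6 kΩ × 0.0880/0.9120 = 5.85 kΩ.
(Any R1, R2 with R2/(R1+R2) = 0.538 and R1‖R2 ≤ 5.85 kΩ will meet the spec.)

R_th ≤ 5.85 kΩ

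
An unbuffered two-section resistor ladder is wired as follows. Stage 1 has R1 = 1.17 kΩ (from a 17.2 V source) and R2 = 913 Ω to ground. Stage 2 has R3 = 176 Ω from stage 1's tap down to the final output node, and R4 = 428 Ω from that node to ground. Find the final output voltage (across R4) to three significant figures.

Stage 2 presents R3+R4 = 604.0 Ω as a load on stage 1's tap.
Stage 1's lower leg becomes R2‖(R3+R4) = 363.5 Ω, so V_mid = 17.2 × 363.5/1534 = 4.077 V.
Stage 2 is itself unloaded: V_out = V_mid × R4/(R3+R4) = 4.077 × 428/604.0 = 2.89 V.

V_out ≈ 2.89 V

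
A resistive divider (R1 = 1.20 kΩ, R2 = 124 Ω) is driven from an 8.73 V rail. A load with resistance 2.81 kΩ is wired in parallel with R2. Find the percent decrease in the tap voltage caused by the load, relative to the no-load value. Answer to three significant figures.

3.85 %

The divider's output (Thévenin) resistance is R1‖R2 = 112.4 Ω.
Fractional drop under load = R_th/(R_th + R_L) = 112.4 / (112.4 + 2810) = 0.03846.
So the output falls by 3.85 %.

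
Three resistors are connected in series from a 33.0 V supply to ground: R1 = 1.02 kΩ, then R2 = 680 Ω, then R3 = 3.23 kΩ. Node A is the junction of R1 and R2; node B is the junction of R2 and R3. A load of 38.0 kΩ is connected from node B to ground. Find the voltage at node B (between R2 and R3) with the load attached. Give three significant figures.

V ≈ 21.0 V

At node B, R3 is in parallel with the load: R3‖R_L = 2977 Ω.
Below node A the resistance is R2 + (R3‖R_L) = 3657 Ω, so V_A = 33.0 × 3657/4677 = 25.80 V.
Then V_B = V_A × (R3‖R_L)/(R2 + R3‖R_L) = 25.80 × 2977/3657 = 21.0 V.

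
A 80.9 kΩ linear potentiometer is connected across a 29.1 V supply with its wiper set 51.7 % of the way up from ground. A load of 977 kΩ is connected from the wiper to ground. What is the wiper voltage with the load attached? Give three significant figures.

V ≈ 14.7 V

The wiper splits the pot into (1−α)R = 39.07 kΩ above and αR = 41.83 kΩ below.
Lower section ‖ load = 40.11 kΩ.
V_wiper = 29.1 × 40.11/(39.07 + 40.11) = 14.7 V.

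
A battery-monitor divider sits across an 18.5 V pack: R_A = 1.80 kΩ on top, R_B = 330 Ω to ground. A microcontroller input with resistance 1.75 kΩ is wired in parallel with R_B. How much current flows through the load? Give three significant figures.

I_L ≈ 1.41 mA

R_B‖R_L = 277.6 Ω; V_out = 18.5 × 277.6/2078 = 2.472 V.
I_L = V_out / R_L = 2.472 / 1.75 kΩ = 1.41 mA.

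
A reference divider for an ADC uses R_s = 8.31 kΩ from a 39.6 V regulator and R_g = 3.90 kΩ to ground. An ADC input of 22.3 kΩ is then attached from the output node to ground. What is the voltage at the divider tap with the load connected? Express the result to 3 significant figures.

V_out ≈ 11.3 V

The load sits in parallel with R_g: R_g‖R_L = (3.90 × 22.3) / (3.90 + 22.3) = 3.319 kΩ.
V_out = 39.6 × 3.319 / (8.31 + 3.319) = 39.6 × 3.319/11.63 = 11.3 V.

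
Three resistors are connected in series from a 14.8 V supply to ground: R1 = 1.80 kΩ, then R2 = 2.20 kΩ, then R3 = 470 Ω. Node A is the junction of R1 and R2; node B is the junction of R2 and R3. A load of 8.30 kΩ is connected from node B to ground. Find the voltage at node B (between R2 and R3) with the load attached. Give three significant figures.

At node B, R3 is in parallel with the load: R3‖R_L = 444.8 Ω.
Below node A the resistance is R2 + (R3‖R_L) = 2645 Ω, so V_A = 14.8 × 2645/4445 = 8.806 V.
Then V_B = V_A × (R3‖R_L)/(R2 + R3‖R_L) = 8.806 × 444.8/2645 = 1.48 V.

V ≈ 1.48 V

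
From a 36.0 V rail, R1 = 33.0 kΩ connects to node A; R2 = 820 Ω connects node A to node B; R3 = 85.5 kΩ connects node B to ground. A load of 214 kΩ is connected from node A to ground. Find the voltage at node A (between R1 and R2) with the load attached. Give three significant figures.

Below node A the series string R2+R3 = 86320 Ω sits in parallel with the 214000 Ω load: 61510 Ω.
V_A = 36.0 × 61510/(33000 + 61510) = 23.4 V.

V ≈ 23.4 V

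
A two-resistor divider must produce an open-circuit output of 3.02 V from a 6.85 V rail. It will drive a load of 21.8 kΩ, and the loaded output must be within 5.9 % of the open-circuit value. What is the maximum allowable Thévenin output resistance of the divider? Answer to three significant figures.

R_th ≤ 1.37 kΩ

Loading drop = R_th/(R_th + R_L) ≤ 0.0590, so R_th ≤ R_L · ε/(1−ε) = 21.8 kΩ × 0.0590/0.9410 = 1.37 kΩ.
(Any R1, R2 with R2/(R1+R2) = 0.441 and R1‖R2 ≤ 1.37 kΩ will meet the spec.)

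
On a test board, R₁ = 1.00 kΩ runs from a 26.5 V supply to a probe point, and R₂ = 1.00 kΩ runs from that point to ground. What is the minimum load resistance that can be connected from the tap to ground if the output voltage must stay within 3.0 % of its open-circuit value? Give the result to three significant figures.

Output resistance R_th = R₁‖R₂ = (1000 × 1000)/2000 = 500.0 Ω.
The fractional drop is R_th/(R_th + R_L); requiring this ≤ 0.0300 gives R_L ≥ R_th(1/0.0300 − 1) = 500.0 × 32.33 = 16.2 kΩ.

R_L(min) ≈ 16.2 kΩ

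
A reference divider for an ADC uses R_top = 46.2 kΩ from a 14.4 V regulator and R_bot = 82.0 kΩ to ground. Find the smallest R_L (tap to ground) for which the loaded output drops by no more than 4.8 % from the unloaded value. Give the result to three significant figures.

R_L(min) ≈ 586 kΩ

Output resistance R_th = R_top‖R_bot = (46.2 × 82.0)/128.2 = 29.55 kΩ.
The fractional drop is R_th/(R_th + R_L); requiring this ≤ 0.0480 gives R_L ≥ R_th(1/0.0480 − 1) = 29.55 × 19.83 = 586 kΩ.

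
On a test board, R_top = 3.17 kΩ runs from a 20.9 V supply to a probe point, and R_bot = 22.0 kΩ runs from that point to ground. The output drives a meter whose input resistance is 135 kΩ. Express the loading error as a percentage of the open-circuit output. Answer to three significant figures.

2.01 %

The divider's output (Thévenin) resistance is R_top‖R_bot = 2.771 kΩ.
Fractional drop under load = R_th/(R_th + R_L) = 2.771 / (2.771 + 135) = 0.02011.
So the output falls by 2.01 %.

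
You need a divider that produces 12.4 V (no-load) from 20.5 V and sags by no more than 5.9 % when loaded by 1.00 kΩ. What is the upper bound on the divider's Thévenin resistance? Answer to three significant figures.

R_th ≤ 62.7 Ω

Loading drop = R_th/(R_th + R_L) ≤ 0.0590, so R_th ≤ R_L · ε/(1−ε) = 1.00 kΩ × 0.0590/0.9410 = 62.7 Ω.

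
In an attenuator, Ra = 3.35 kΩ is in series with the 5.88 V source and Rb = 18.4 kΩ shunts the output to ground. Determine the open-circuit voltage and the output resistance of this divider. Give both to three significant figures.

V_th is the open-circuit tap voltage: 5.88 × 18.4/(3.35 + 18.4) = 4.97 V.
With the supply zeroed, Ra and Rb appear in parallel from the tap: R_th = Ra‖Rb = (3.35 × 18.4)/21.75 = 2.83 kΩ.

V_th = 4.97 V, R_th = 2.83 kΩ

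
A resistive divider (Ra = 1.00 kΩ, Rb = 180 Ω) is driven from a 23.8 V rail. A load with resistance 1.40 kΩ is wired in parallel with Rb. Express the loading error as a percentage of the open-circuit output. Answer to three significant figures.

9.83 %

The divider's output (Thévenin) resistance is Ra‖Rb = 152.5 Ω.
Fractional drop under load = R_th/(R_th + R_L) = 152.5 / (152.5 + 1400) = 0.09825.
So the output falls by 9.83 %.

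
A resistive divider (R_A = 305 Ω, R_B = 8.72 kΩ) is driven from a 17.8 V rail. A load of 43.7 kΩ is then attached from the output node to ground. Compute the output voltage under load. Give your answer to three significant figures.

V_out ≈ 17.1 V

The load sits in parallel with R_B: R_B‖R_L = (8720 × 43700) / (8720 + 43700) = 7269 Ω.
V_out = 17.8 × 7269 / (305 + 7269) = 17.8 × 7269/7574 = 17.1 V.
(Unloaded it would have been 17.2 V.)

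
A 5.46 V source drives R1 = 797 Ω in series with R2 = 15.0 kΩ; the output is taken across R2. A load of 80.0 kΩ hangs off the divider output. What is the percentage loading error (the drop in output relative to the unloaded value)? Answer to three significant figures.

The divider's output (Thévenin) resistance is R1‖R2 = 756.8 Ω.
Fractional drop under load = R_th/(R_th + R_L) = 756.8 / (756.8 + 80000) = 0.009371.
So the output falls by 0.937 %.

0.937 %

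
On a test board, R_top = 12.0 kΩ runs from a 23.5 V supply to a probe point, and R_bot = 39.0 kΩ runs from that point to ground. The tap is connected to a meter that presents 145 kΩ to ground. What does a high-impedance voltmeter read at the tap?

The load sits in parallel with R_bot: R_bot‖R_L = (39.0 × 145) / (39.0 + 145) = 30.73 kΩ.
V_out = 23.5 × 30.73 / (12.0 + 30.73) = 23.5 × 30.73/42.73 = 16.9 V.

V_out ≈ 16.9 V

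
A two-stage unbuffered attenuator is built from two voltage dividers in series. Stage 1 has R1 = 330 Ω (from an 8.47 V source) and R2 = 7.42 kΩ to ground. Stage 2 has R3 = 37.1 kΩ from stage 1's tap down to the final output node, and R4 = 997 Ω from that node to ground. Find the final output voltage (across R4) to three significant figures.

Stage 2 presents R3+R4 = 38100 Ω as a load on stage 1's tap.
Stage 1's lower leg becomes R2‖(R3+R4) = 6210 Ω, so V_mid = 8.47 × 6210/6540 = 8.043 V.
Stage 2 is itself unloaded: V_out = V_mid × R4/(R3+R4) = 8.043 × 997/38100 = 0.210 V.

V_out ≈ 0.210 V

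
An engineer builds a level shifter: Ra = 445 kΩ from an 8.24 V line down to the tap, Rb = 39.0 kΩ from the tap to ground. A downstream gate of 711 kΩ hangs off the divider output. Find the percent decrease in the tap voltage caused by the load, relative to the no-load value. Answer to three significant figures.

The divider's output (Thévenin) resistance is Ra‖Rb = 35.86 kΩ.
Fractional drop under load = R_th/(R_th + R_L) = 35.86 / (35.86 + 711) = 0.04801.
So the output falls by 4.80 %.

4.80 %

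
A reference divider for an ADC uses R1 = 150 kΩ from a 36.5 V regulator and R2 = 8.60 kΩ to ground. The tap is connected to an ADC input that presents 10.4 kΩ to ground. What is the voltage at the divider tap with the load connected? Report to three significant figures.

The load sits in parallel with R2: R2‖R_L = (8.60 × 10.4) / (8.60 + 10.4) = 4.707 kΩ.
V_out = 36.5 × 4.707 / (150 + 4.707) = 36.5 × 4.707/154.7 = 1.11 V.

V_out ≈ 1.11 V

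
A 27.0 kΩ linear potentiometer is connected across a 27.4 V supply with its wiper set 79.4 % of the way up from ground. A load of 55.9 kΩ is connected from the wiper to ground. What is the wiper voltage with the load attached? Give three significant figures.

V ≈ 20.2 V

The wiper splits the pot into (1−α)R = 5.562 kΩ above and αR = 21.44 kΩ below.
Lower section ‖ load = 15.50 kΩ.
V_wiper = 27.4 × 15.50/(5.562 + 15.50) = 20.2 V.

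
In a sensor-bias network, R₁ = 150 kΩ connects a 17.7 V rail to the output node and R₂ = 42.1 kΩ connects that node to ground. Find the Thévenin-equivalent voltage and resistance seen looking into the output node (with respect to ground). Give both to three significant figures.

V_th is the open-circuit tap voltage: 17.7 × 42.1/(150 + 42.1) = 3.88 V.
With the supply zeroed, R₁ and R₂ appear in parallel from the tap: R_th = R₁‖R₂ = (150 × 42.1)/192.1 = 32.9 kΩ.

V_th = 3.88 V, R_th = 32.9 kΩ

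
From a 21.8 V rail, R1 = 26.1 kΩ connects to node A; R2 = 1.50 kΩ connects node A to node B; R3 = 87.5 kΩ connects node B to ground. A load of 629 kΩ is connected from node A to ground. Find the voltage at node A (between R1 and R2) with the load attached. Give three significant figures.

Below node A the series string R2+R3 = 89.00 kΩ sits in parallel with the 629 kΩ load: 77.97 kΩ.
V_A = 21.8 × 77.97/(26.1 + 77.97) = 16.3 V.

V ≈ 16.3 V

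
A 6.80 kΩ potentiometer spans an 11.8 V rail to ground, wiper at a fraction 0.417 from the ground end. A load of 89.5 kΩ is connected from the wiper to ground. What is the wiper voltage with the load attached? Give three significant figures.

The wiper splits the pot into (1−α)R = 3.964 kΩ above and αR = 2.836 kΩ below.
Lower section ‖ load = 2.749 kΩ.
V_wiper = 11.8 × 2.749/(3.964 + 2.749) = 4.83 V.

V ≈ 4.83 V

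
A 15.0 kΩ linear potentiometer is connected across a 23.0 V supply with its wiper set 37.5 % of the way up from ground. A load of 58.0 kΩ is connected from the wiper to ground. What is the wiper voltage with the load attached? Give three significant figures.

The wiper splits the pot into (1−α)R = 9.375 kΩ above and αR = 5.625 kΩ below.
Lower section ‖ load = 5.128 kΩ.
V_wiper = 23.0 × 5.128/(9.375 + 5.128) = 8.13 V.

V ≈ 8.13 V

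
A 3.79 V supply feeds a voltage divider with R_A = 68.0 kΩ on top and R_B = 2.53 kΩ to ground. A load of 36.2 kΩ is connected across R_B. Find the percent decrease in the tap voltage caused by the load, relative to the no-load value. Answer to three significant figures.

6.31 %

The divider's output (Thévenin) resistance is R_A‖R_B = 2.439 kΩ.
Fractional drop under load = R_th/(R_th + R_L) = 2.439 / (2.439 + 36.2) = 0.06313.
So the output falls by 6.31 %.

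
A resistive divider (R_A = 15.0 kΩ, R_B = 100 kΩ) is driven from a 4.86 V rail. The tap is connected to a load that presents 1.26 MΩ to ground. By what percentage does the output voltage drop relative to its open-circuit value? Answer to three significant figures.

The divider's output (Thévenin) resistance is R_A‖R_B = 13.04 kΩ.
Fractional drop under load = R_th/(R_th + R_L) = 13.04 / (13.04 + 1260) = 0.01025.
So the output falls by 1.02 %.

1.02 %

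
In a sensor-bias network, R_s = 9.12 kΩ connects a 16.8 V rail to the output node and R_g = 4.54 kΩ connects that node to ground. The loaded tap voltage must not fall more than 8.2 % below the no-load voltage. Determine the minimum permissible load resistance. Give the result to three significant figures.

Output resistance R_th = R_s‖R_g = (9.12 × 4.54)/13.66 = 3.031 kΩ.
The fractional drop is R_th/(R_th + R_L); requiring this ≤ 0.0820 gives R_L ≥ R_th(1/0.0820 − 1) = 3.031 × 11.20 = 33.9 kΩ.

R_L(min) ≈ 33.9 kΩ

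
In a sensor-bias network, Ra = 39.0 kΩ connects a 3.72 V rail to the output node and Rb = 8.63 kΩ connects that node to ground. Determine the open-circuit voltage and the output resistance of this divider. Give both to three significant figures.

V_th is the open-circuit tap voltage: 3.72 × 8.63/(39.0 + 8.63) = 0.674 V.
With the supply zeroed, Ra and Rb appear in parallel from the tap: R_th = Ra‖Rb = (39.0 × 8.63)/47.63 = 7.07 kΩ.

V_th = 0.674 V, R_th = 7.07 kΩ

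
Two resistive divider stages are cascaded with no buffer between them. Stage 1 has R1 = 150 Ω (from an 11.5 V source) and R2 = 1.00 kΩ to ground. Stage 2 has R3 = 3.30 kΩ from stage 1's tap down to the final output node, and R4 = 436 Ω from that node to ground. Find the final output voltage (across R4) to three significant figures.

Stage 2 presents R3+R4 = 3736 Ω as a load on stage 1's tap.
Stage 1's lower leg becomes R2‖(R3+R4) = 788.9 Ω, so V_mid = 11.5 × 788.9/938.9 = 9.663 V.
Stage 2 is itself unloaded: V_out = V_mid × R4/(R3+R4) = 9.663 × 436/3736 = 1.13 V.

V_out ≈ 1.13 V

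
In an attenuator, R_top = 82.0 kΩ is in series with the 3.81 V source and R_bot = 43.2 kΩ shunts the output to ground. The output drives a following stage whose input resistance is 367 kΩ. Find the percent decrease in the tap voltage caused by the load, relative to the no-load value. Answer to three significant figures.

7.16 %

The divider's output (Thévenin) resistance is R_top‖R_bot = 28.29 kΩ.
Fractional drop under load = R_th/(R_th + R_L) = 28.29 / (28.29 + 367) = 0.07158.
So the output falls by 7.16 %.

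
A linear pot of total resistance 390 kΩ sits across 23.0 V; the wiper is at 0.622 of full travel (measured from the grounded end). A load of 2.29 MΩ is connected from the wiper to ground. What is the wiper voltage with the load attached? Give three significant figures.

The wiper splits the pot into (1−α)R = 147.4 kΩ above and αR = 242.6 kΩ below.
Lower section ‖ load = 219.3 kΩ.
V_wiper = 23.0 × 219.3/(147.4 + 219.3) = 13.8 V.

V ≈ 13.8 V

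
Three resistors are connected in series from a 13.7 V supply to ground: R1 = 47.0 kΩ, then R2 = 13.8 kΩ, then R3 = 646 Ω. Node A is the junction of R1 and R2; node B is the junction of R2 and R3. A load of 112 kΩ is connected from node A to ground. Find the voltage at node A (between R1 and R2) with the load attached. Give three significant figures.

V ≈ 2.93 V

Below node A the series string R2+R3 = 14450 Ω sits in parallel with the 112000 Ω load: 12800 Ω.
V_A = 13.7 × 12800/(47000 + 12800) = 2.93 V.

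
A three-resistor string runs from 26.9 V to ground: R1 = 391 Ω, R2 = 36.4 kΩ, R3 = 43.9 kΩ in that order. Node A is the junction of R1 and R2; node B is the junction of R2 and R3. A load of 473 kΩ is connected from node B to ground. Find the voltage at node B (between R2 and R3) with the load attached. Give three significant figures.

At node B, R3 is in parallel with the load: R3‖R_L = 40170 Ω.
Below node A the resistance is R2 + (R3‖R_L) = 76570 Ω, so V_A = 26.9 × 76570/76960 = 26.76 V.
Then V_B = V_A × (R3‖R_L)/(R2 + R3‖R_L) = 26.76 × 40170/76570 = 14.0 V.

V ≈ 14.0 V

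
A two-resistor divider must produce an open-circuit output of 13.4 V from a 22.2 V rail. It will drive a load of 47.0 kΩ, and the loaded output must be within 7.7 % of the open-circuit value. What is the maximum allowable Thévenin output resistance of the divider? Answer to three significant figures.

Loading drop = R_th/(R_th + R_L) ≤ 0.0770, so R_th ≤ R_L · ε/(1−ε) = 47.0 kΩ × 0.0770/0.9230 = 3.92 kΩ.

R_th ≤ 3.92 kΩ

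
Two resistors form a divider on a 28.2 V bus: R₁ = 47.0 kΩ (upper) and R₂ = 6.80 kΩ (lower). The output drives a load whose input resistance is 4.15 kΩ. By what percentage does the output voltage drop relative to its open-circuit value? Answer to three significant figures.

58.9 %

Unloaded V = 28.2 × 6.80/53.80 = 3.564 V.
Loaded: R₂‖R_L = 2.577 kΩ, giving V = 28.2 × 2.577/49.58 = 1.466 V.
Drop = (3.564 − 1.466) / 3.564 = 58.9 %.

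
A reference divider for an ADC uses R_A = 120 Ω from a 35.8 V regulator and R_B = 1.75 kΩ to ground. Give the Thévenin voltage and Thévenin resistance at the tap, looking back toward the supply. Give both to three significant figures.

V_th = 33.5 V, R_th = 112 Ω

V_th is the open-circuit tap voltage: 35.8 × 1750/(120 + 1750) = 33.5 V.
With the supply zeroed, R_A and R_B appear in parallel from the tap: R_th = R_A‖R_B = (120 × 1750)/1870 = 112 Ω.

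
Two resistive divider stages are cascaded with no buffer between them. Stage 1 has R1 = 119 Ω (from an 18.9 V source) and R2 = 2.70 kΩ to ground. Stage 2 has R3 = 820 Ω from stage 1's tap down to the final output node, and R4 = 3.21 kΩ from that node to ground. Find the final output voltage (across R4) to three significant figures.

Stage 2 presents R3+R4 = 4030 Ω as a load on stage 1's tap.
Stage 1's lower leg becomes R2‖(R3+R4) = 1617 Ω, so V_mid = 18.9 × 1617/1736 = 17.60 V.
Stage 2 is itself unloaded: V_out = V_mid × R4/(R3+R4) = 17.60 × 3210/4030 = 14.0 V.

V_out ≈ 14.0 V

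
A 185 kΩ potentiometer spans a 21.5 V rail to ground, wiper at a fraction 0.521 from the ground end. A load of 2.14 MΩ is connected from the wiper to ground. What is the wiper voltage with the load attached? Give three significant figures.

The wiper splits the pot into (1−α)R = 88.61 kΩ above and αR = 96.39 kΩ below.
Lower section ‖ load = 92.23 kΩ.
V_wiper = 21.5 × 92.23/(88.61 + 92.23) = 11.0 V.

V ≈ 11.0 V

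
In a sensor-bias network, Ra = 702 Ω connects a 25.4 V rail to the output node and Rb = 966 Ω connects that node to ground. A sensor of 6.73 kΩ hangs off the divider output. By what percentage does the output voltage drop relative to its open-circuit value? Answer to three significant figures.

The divider's output (Thévenin) resistance is Ra‖Rb = 406.6 Ω.
Fractional drop under load = R_th/(R_th + R_L) = 406.6 / (406.6 + 6730) = 0.05697.
So the output falls by 5.70 %.

5.70 %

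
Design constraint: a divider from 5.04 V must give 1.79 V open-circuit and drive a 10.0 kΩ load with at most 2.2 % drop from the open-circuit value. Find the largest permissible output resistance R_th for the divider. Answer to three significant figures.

Loading drop = R_th/(R_th + R_L) ≤ 0.0220, so R_th ≤ R_L · ε/(1−ε) = 10.0 kΩ × 0.0220/0.9780 = 225 Ω.

R_th ≤ 225 Ω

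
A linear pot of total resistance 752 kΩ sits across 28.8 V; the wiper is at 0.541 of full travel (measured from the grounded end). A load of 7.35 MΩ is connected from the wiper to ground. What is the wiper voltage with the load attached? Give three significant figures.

V ≈ 15.2 V

The wiper splits the pot into (1−α)R = 345.2 kΩ above and αR = 406.8 kΩ below.
Lower section ‖ load = 385.5 kΩ.
V_wiper = 28.8 × 385.5/(345.2 + 385.5) = 15.2 V.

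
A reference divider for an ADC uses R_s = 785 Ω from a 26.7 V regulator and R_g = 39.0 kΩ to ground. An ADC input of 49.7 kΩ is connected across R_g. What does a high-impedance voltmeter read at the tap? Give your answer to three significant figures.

The load sits in parallel with R_g: R_g‖R_L = (39000 × 49700) / (39000 + 49700) = 21850 Ω.
V_out = 26.7 × 21850 / (785 + 21850) = 26.7 × 21850/22640 = 25.8 V.
(Unloaded it would have been 26.2 V.)

V_out ≈ 25.8 V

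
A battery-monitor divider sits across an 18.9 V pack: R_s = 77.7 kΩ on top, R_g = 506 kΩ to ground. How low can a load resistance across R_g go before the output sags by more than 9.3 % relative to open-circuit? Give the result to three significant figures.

Output resistance R_th = R_s‖R_g = (77.7 × 506)/583.7 = 67.36 kΩ.
The fractional drop is R_th/(R_th + R_L); requiring this ≤ 0.0930 gives R_L ≥ R_th(1/0.0930 − 1) = 67.36 × 9.753 = 657 kΩ.

R_L(min) ≈ 657 kΩ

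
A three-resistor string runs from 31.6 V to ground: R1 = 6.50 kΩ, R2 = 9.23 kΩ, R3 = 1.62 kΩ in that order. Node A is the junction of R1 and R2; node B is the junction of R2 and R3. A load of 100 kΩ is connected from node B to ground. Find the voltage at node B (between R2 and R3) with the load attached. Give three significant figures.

V ≈ 2.91 V

At node B, R3 is in parallel with the load: R3‖R_L = 1.594 kΩ.
Below node A the resistance is R2 + (R3‖R_L) = 10.82 kΩ, so V_A = 31.6 × 10.82/17.32 = 19.74 V.
Then V_B = V_A × (R3‖R_L)/(R2 + R3‖R_L) = 19.74 × 1.594/10.82 = 2.91 V.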